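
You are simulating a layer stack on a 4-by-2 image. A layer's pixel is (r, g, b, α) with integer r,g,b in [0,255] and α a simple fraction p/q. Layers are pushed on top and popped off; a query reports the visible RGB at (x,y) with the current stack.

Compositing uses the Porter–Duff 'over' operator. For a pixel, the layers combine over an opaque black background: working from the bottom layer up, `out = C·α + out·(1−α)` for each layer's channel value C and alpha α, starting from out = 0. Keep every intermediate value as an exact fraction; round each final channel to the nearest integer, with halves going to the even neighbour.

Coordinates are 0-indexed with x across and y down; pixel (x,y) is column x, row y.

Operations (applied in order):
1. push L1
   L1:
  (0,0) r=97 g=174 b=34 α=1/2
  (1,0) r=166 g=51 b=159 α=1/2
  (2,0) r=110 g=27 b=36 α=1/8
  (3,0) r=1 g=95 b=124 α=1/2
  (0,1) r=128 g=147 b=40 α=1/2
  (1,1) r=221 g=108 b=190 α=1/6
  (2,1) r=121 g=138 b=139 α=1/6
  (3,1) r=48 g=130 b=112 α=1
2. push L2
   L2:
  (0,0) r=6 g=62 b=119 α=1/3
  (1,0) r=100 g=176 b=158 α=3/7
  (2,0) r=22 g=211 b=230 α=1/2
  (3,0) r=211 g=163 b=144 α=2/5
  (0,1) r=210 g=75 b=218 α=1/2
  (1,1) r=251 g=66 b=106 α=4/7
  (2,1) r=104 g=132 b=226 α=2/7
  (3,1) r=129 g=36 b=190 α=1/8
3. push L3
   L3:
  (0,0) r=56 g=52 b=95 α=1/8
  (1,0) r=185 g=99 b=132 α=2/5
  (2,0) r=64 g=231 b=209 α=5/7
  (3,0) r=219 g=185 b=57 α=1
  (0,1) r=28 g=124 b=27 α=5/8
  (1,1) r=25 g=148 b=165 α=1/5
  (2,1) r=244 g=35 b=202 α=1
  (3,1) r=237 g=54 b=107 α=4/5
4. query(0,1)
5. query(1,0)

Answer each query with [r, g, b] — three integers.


(0,1) stack=L1,L2,L3; from [0,0,0]:
+L1 (α=1/2) → [64, 147/2, 20]
+L2 (α=1/2) → [137, 297/4, 119]
+L3 (α=5/8) → [551/8, 3371/32, 123/2]
→ [69, 105, 62]

query (1,0) [L1,L2,L3] — begin 0,0,0
L1 α=1/2: [83, 51/2, 159/2]
L2 α=3/7: [632/7, 90, 792/7]
L3 α=2/5: [4486/35, 468/5, 4224/35]
= [128, 94, 121]


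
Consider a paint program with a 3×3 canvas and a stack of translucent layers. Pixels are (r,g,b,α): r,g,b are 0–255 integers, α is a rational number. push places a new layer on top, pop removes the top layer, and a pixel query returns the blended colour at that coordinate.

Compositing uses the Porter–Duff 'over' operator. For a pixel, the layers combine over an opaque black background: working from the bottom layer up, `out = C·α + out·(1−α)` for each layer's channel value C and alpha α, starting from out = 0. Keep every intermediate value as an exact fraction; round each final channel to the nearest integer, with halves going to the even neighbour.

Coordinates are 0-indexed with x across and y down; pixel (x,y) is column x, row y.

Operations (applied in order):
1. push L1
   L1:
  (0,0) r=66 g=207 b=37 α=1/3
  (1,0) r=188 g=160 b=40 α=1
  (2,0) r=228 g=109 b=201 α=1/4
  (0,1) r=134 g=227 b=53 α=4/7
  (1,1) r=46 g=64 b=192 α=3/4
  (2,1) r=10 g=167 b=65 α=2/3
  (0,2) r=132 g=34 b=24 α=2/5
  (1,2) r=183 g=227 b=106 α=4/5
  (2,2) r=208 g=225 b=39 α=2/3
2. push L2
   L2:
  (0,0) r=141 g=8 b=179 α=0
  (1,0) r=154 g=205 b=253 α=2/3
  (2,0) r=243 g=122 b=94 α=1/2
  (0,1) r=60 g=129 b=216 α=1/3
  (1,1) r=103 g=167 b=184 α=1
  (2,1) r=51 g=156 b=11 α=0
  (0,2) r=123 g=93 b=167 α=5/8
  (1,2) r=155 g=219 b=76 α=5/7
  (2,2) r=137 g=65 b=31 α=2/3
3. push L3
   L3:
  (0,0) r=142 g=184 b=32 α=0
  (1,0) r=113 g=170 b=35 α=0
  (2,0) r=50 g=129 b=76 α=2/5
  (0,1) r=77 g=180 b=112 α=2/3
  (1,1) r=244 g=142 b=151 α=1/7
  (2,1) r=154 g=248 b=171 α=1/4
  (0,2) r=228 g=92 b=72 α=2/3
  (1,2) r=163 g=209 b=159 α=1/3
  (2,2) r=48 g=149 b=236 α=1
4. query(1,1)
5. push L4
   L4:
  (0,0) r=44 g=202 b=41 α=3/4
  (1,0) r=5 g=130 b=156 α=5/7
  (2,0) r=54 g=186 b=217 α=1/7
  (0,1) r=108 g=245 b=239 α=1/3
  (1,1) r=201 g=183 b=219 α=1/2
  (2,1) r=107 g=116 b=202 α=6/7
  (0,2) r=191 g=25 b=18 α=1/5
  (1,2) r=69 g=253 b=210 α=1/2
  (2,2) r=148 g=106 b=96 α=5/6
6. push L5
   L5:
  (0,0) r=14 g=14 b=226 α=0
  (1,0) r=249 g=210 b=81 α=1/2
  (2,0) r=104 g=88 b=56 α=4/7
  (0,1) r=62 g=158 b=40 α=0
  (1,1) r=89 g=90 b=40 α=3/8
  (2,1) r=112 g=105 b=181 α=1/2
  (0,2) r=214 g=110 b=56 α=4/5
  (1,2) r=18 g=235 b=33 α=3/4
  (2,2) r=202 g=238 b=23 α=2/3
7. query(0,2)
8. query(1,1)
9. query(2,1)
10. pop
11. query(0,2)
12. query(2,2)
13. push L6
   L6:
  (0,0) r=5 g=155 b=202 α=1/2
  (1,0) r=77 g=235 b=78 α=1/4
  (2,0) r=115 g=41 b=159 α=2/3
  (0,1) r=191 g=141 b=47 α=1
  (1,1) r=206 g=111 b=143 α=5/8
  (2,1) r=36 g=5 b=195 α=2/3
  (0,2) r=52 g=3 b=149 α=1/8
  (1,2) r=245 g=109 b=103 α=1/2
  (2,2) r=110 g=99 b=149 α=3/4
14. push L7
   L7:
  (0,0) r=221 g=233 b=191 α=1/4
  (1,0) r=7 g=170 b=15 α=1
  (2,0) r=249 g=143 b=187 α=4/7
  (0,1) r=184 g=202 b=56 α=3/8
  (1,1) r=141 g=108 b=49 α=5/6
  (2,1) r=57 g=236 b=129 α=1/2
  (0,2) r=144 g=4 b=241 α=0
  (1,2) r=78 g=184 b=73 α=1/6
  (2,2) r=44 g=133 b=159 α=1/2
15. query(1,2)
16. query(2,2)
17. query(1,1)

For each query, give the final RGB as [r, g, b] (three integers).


at x=1,y=1 over L1,L2,L3:
after L1 α=3/4: [69/2, 48, 144]
after L2 α=1: [103, 167, 184]
after L3 α=1/7: [862/7, 1144/7, 1255/7]
→ [123, 163, 179]

query (0,2) [L1,L2,L3,L4,L5] — begin 0,0,0
+L1 (α=2/5) → [264/5, 68/5, 48/5]
+L2 (α=5/8) → [3867/40, 2529/40, 4319/40]
+L3 (α=2/3) → [7369/40, 9889/120, 10079/120]
+L4 (α=1/5) → [9279/50, 10639/150, 10619/150]
+L5 (α=4/5) → [52079/250, 76639/750, 44219/750]
rounded: [208, 102, 59]

query (1,1) [L1,L2,L3,L4,L5] — begin 0,0,0
+L1 (α=3/4) → [69/2, 48, 144]
+L2 (α=1) → [103, 167, 184]
+L3 (α=1/7) → [862/7, 1144/7, 1255/7]
+L4 (α=1/2) → [2269/14, 2425/14, 1394/7]
+L5 (α=3/8) → [15083/112, 15905/112, 3905/28]
rounded: [135, 142, 139]

query (2,1) [L1,L2,L3,L4,L5] — begin 0,0,0
after L1 α=2/3: [20/3, 334/3, 130/3]
after L2 α=0: [20/3, 334/3, 130/3]
after L3 α=1/4: [87/2, 291/2, 301/4]
after L4 α=6/7: [1371/14, 1683/14, 5149/28]
after L5 α=1/2: [2939/28, 3153/28, 10217/56]
→ [105, 113, 182]

(0,2) stack=L1,L2,L3,L4; from [0,0,0]:
after L1 α=2/5: [264/5, 68/5, 48/5]
after L2 α=5/8: [3867/40, 2529/40, 4319/40]
after L3 α=2/3: [7369/40, 9889/120, 10079/120]
after L4 α=1/5: [9279/50, 10639/150, 10619/150]
rounded: [186, 71, 71]

at x=2,y=2 over L1,L2,L3,L4:
+L1 (α=2/3) → [416/3, 150, 26]
+L2 (α=2/3) → [1238/9, 280/3, 88/3]
+L3 (α=1) → [48, 149, 236]
+L4 (α=5/6) → [394/3, 679/6, 358/3]
rounded: [131, 113, 119]

at x=1,y=2 over L1,L2,L3,L4,L6,L7:
+L1 (α=4/5) → [732/5, 908/5, 424/5]
+L2 (α=5/7) → [5339/35, 7291/35, 2748/35]
+L3 (α=1/3) → [5461/35, 7299/35, 3687/35]
+L4 (α=1/2) → [3938/35, 8077/35, 11037/70]
+L6 (α=1/2) → [12513/70, 5946/35, 18247/140]
+L7 (α=1/6) → [4535/28, 3617/21, 20291/168]
→ [162, 172, 121]

query (2,2) [L1,L2,L3,L4,L6,L7] — begin 0,0,0
+L1 (α=2/3) → [416/3, 150, 26]
+L2 (α=2/3) → [1238/9, 280/3, 88/3]
+L3 (α=1) → [48, 149, 236]
+L4 (α=5/6) → [394/3, 679/6, 358/3]
+L6 (α=3/4) → [346/3, 2461/24, 1699/12]
+L7 (α=1/2) → [239/3, 5653/48, 3607/24]
rounded: [80, 118, 150]

at x=1,y=1 over L1,L2,L3,L4,L6,L7:
L1 α=3/4: [69/2, 48, 144]
L2 α=1: [103, 167, 184]
L3 α=1/7: [862/7, 1144/7, 1255/7]
L4 α=1/2: [2269/14, 2425/14, 1394/7]
L6 α=5/8: [21227/112, 15045/112, 9187/56]
L7 α=5/6: [100187/672, 25175/224, 22907/336]
rounded: [149, 112, 68]


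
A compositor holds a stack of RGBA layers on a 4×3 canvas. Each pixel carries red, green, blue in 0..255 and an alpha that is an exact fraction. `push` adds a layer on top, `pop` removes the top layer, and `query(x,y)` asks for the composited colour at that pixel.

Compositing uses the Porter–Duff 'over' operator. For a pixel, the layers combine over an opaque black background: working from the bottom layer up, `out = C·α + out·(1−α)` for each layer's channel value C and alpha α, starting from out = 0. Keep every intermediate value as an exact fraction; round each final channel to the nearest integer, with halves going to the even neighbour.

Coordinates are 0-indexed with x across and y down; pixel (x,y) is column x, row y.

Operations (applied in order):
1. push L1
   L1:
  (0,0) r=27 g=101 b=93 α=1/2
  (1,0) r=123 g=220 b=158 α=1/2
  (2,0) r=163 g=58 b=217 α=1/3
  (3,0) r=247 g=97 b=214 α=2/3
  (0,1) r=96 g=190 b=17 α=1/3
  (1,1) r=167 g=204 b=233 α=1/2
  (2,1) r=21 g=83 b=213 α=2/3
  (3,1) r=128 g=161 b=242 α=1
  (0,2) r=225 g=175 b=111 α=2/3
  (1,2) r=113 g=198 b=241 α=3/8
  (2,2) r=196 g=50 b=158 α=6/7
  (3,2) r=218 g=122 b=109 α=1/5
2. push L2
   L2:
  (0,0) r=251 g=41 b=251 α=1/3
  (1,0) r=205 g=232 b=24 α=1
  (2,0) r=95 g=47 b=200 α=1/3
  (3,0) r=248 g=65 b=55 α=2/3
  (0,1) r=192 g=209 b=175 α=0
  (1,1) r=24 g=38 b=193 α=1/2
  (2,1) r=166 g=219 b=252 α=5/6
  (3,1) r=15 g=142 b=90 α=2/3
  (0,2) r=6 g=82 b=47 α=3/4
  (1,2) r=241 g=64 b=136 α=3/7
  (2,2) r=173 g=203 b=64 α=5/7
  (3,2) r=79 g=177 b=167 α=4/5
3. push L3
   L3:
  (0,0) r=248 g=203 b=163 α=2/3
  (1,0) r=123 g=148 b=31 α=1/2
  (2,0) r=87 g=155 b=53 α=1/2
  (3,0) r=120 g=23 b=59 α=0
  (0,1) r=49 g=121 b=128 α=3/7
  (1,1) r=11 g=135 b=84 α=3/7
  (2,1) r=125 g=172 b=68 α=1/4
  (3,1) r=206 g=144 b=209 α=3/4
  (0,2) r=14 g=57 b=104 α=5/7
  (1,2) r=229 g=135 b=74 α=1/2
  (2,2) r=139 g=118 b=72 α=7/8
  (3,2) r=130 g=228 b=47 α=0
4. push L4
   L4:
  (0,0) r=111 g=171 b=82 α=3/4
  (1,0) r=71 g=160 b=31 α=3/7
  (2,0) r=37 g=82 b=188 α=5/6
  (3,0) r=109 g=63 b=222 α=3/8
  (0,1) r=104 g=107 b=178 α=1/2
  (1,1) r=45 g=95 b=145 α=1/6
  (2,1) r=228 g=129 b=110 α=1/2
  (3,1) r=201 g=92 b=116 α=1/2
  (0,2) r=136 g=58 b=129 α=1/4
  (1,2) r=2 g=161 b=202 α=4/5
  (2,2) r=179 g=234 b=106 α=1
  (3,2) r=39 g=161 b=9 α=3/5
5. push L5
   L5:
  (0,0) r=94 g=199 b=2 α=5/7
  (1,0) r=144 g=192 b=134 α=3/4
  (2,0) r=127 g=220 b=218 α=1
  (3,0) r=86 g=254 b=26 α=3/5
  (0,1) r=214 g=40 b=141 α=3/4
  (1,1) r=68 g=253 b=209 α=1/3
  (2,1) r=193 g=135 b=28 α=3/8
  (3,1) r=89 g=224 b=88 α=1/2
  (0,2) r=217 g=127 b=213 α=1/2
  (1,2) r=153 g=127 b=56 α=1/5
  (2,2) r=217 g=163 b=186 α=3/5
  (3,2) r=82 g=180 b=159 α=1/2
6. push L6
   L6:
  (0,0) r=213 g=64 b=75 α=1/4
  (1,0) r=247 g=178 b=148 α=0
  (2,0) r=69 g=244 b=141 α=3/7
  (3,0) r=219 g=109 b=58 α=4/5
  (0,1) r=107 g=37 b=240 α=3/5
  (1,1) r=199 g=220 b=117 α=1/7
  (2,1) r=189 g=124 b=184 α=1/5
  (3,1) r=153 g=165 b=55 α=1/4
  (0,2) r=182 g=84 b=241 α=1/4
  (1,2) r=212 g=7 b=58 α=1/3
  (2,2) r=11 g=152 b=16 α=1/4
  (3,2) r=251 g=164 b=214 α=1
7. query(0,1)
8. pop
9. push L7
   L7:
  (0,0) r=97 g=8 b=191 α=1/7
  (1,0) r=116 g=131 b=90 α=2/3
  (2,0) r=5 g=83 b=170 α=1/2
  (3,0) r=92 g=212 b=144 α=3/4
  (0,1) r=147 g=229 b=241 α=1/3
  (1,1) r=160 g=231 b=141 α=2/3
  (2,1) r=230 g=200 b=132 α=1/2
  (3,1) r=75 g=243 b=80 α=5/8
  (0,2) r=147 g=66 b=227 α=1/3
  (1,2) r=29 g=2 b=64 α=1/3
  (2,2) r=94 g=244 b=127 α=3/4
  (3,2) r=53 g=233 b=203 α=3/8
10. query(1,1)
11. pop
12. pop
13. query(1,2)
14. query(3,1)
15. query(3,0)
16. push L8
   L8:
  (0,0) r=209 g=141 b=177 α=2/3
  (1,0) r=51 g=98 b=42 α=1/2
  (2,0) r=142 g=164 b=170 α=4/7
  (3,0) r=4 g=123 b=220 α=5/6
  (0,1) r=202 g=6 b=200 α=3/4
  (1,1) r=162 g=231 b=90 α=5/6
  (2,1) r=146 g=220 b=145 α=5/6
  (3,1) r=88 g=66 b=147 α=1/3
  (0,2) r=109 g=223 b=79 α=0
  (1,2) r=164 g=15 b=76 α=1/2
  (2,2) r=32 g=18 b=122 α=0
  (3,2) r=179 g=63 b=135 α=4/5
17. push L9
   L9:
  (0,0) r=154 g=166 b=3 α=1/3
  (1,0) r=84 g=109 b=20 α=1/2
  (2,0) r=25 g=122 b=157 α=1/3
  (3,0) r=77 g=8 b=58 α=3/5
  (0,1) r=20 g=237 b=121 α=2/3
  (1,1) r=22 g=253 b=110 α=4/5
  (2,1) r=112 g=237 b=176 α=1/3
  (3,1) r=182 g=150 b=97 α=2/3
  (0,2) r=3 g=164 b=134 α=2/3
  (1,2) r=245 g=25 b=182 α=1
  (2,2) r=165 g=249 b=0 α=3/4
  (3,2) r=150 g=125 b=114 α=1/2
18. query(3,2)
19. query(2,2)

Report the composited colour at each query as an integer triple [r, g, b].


(0,1) stack=L1,L2,L3,L4,L5,L6; from [0,0,0]:
after L1 α=1/3: [32, 190/3, 17/3]
after L2 α=0: [32, 190/3, 17/3]
after L3 α=3/7: [275/7, 1849/21, 1220/21]
after L4 α=1/2: [1003/14, 2048/21, 2479/21]
after L5 α=3/4: [9991/56, 1142/21, 5681/42]
after L6 α=3/5: [18979/140, 923/21, 20801/105]
→ [136, 44, 198]

at x=1,y=1 over L1,L2,L3,L4,L5,L7:
L1 α=1/2: [167/2, 102, 233/2]
L2 α=1/2: [215/4, 70, 619/4]
L3 α=3/7: [248/7, 685/7, 871/7]
L4 α=1/6: [1555/42, 2045/21, 895/7]
L5 α=1/3: [2983/63, 9403/63, 3253/21]
L7 α=2/3: [23143/189, 38509/189, 9175/63]
rounded: [122, 204, 146]

query (1,2) [L1,L2,L3,L4] — begin 0,0,0
L1 α=3/8: [339/8, 297/4, 723/8]
L2 α=3/7: [255/2, 489/7, 1539/14]
L3 α=1/2: [713/4, 717/7, 2575/28]
L4 α=4/5: [149/4, 1045/7, 25199/140]
rounded: [37, 149, 180]

(3,1) stack=L1,L2,L3,L4; from [0,0,0]:
L1 α=1: [128, 161, 242]
L2 α=2/3: [158/3, 445/3, 422/3]
L3 α=3/4: [503/3, 1741/12, 2303/12]
L4 α=1/2: [553/3, 2845/24, 3695/24]
rounded: [184, 119, 154]

(3,0) stack=L1,L2,L3,L4; from [0,0,0]:
L1 α=2/3: [494/3, 194/3, 428/3]
L2 α=2/3: [1982/9, 584/9, 758/9]
L3 α=0: [1982/9, 584/9, 758/9]
L4 α=3/8: [12853/72, 4621/72, 1223/9]
= [179, 64, 136]

(3,2) stack=L1,L2,L3,L4,L8,L9; from [0,0,0]:
+L1 (α=1/5) → [218/5, 122/5, 109/5]
+L2 (α=4/5) → [1798/25, 3662/25, 3449/25]
+L3 (α=0) → [1798/25, 3662/25, 3449/25]
+L4 (α=3/5) → [6521/125, 19399/125, 7573/125]
+L8 (α=4/5) → [96021/625, 50899/625, 75073/625]
+L9 (α=1/2) → [189771/1250, 64512/625, 146323/1250]
rounded: [152, 103, 117]

at x=2,y=2 over L1,L2,L3,L4,L8,L9:
L1 α=6/7: [168, 300/7, 948/7]
L2 α=5/7: [1201/7, 7705/49, 4136/49]
L3 α=7/8: [2003/14, 48179/392, 3604/49]
L4 α=1: [179, 234, 106]
L8 α=0: [179, 234, 106]
L9 α=3/4: [337/2, 981/4, 53/2]
rounded: [168, 245, 26]


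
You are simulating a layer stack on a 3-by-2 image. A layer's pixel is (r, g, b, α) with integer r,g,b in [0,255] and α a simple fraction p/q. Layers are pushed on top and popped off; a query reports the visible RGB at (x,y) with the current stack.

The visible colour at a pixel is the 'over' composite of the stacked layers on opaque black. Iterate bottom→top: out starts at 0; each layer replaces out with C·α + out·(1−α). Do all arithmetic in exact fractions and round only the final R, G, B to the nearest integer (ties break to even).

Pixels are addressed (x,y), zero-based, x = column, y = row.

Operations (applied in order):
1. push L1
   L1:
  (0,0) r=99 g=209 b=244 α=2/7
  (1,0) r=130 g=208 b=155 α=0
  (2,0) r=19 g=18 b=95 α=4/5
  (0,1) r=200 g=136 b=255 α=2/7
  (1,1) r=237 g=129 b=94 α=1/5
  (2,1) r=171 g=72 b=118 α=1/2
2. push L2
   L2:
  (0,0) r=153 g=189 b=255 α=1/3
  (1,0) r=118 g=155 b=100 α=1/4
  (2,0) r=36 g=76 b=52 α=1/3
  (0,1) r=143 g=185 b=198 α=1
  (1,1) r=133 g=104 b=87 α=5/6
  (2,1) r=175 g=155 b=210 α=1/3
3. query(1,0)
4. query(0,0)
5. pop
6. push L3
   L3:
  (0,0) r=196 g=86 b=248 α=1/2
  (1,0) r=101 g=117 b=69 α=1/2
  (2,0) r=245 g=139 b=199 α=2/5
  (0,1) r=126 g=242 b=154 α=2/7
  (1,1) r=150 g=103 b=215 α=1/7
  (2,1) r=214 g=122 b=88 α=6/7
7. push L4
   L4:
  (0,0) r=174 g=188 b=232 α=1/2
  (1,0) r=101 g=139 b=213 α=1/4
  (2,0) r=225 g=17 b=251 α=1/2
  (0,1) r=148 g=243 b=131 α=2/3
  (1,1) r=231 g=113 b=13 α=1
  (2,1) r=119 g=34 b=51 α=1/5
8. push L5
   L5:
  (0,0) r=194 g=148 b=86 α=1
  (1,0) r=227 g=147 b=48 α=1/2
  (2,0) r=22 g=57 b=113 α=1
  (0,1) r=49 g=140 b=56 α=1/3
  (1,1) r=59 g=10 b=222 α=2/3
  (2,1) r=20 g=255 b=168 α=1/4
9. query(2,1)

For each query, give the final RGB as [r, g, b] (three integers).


at x=1,y=0 over L1,L2:
after L1 α=0: [0, 0, 0]
after L2 α=1/4: [59/2, 155/4, 25]
→ [30, 39, 25]

at x=0,y=0 over L1,L2:
+L1 (α=2/7) → [198/7, 418/7, 488/7]
+L2 (α=1/3) → [489/7, 2159/21, 2761/21]
→ [70, 103, 131]

query (2,1) [L1,L3,L4,L5] — begin 0,0,0
L1 α=1/2: [171/2, 36, 59]
L3 α=6/7: [2739/14, 768/7, 587/7]
L4 α=1/5: [6311/35, 662/7, 541/7]
L5 α=1/4: [19633/140, 3771/28, 2799/28]
= [140, 135, 100]


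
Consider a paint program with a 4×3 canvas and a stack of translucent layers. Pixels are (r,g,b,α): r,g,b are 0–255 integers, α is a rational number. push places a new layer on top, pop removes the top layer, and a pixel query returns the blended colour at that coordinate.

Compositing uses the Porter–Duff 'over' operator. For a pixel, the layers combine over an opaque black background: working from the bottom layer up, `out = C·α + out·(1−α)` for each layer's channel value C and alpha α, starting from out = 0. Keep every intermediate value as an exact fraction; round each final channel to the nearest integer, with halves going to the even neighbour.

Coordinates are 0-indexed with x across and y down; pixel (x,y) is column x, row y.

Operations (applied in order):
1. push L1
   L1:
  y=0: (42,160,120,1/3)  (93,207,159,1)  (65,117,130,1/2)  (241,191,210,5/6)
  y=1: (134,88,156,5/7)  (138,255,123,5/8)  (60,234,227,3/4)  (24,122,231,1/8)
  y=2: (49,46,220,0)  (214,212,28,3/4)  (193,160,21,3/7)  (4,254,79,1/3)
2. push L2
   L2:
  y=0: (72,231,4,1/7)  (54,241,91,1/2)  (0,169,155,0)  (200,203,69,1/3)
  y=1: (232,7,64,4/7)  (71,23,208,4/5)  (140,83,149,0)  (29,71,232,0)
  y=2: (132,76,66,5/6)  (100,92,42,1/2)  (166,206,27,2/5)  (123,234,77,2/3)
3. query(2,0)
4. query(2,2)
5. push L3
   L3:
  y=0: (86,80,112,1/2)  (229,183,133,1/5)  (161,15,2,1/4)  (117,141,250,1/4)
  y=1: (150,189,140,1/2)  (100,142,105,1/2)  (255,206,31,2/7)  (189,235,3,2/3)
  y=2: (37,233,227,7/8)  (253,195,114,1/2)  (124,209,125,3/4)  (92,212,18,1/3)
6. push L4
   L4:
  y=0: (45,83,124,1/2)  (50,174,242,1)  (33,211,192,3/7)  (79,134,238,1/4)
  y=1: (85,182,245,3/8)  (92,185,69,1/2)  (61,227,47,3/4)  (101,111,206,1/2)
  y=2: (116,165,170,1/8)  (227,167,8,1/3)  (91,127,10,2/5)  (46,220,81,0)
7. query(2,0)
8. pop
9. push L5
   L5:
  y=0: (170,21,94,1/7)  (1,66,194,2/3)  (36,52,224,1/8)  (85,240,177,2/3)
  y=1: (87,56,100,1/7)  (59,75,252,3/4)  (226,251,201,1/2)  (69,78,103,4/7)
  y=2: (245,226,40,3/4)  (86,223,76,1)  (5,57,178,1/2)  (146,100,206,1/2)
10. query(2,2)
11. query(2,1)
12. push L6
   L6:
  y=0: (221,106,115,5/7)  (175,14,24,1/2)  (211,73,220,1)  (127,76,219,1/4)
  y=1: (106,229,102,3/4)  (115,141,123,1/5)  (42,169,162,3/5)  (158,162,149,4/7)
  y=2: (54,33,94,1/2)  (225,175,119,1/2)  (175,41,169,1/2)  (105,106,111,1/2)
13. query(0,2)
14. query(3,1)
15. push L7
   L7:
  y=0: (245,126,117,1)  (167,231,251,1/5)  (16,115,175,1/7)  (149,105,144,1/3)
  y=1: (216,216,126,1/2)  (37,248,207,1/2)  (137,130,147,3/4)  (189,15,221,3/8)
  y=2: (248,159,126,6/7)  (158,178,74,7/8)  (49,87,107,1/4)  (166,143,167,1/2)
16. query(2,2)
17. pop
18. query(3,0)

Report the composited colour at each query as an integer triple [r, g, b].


query (2,0) [L1,L2] — begin 0,0,0
L1 α=1/2: [65/2, 117/2, 65]
L2 α=0: [65/2, 117/2, 65]
= [32, 58, 65]

(2,2) stack=L1,L2; from [0,0,0]:
+L1 (α=3/7) → [579/7, 480/7, 9]
+L2 (α=2/5) → [4061/35, 4324/35, 81/5]
= [116, 124, 16]

(2,0) stack=L1,L2,L3,L4; from [0,0,0]:
after L1 α=1/2: [65/2, 117/2, 65]
after L2 α=0: [65/2, 117/2, 65]
after L3 α=1/4: [517/8, 381/8, 197/4]
after L4 α=3/7: [715/14, 1647/14, 773/7]
rounded: [51, 118, 110]

at x=2,y=2 over L1,L2,L3,L5:
L1 α=3/7: [579/7, 480/7, 9]
L2 α=2/5: [4061/35, 4324/35, 81/5]
L3 α=3/4: [17081/140, 26269/140, 489/5]
L5 α=1/2: [17781/280, 34249/280, 1379/10]
→ [64, 122, 138]

at x=2,y=1 over L1,L2,L3,L5:
+L1 (α=3/4) → [45, 351/2, 681/4]
+L2 (α=0) → [45, 351/2, 681/4]
+L3 (α=2/7) → [105, 2579/14, 3653/28]
+L5 (α=1/2) → [331/2, 6093/28, 9281/56]
→ [166, 218, 166]

(0,2) stack=L1,L2,L3,L5,L6; from [0,0,0]:
after L1 α=0: [0, 0, 0]
after L2 α=5/6: [110, 190/3, 55]
after L3 α=7/8: [369/8, 5083/24, 411/2]
after L5 α=3/4: [6249/32, 21355/96, 651/8]
after L6 α=1/2: [7977/64, 24523/192, 1403/16]
→ [125, 128, 88]

at x=3,y=1 over L1,L2,L3,L5,L6:
+L1 (α=1/8) → [3, 61/4, 231/8]
+L2 (α=0) → [3, 61/4, 231/8]
+L3 (α=2/3) → [127, 647/4, 93/8]
+L5 (α=4/7) → [657/7, 3189/28, 3575/56]
+L6 (α=4/7) → [6395/49, 27711/196, 44101/392]
rounded: [131, 141, 113]

(2,2) stack=L1,L2,L3,L5,L6,L7; from [0,0,0]:
+L1 (α=3/7) → [579/7, 480/7, 9]
+L2 (α=2/5) → [4061/35, 4324/35, 81/5]
+L3 (α=3/4) → [17081/140, 26269/140, 489/5]
+L5 (α=1/2) → [17781/280, 34249/280, 1379/10]
+L6 (α=1/2) → [66781/560, 45729/560, 3069/20]
+L7 (α=1/4) → [227783/2240, 185907/2240, 11347/80]
→ [102, 83, 142]

query (3,0) [L1,L2,L3,L5,L6] — begin 0,0,0
+L1 (α=5/6) → [1205/6, 955/6, 175]
+L2 (α=1/3) → [1805/9, 1564/9, 419/3]
+L3 (α=1/4) → [539/3, 1987/12, 669/4]
+L5 (α=2/3) → [1049/9, 7747/36, 695/4]
+L6 (α=1/4) → [715/6, 8659/48, 2961/16]
rounded: [119, 180, 185]


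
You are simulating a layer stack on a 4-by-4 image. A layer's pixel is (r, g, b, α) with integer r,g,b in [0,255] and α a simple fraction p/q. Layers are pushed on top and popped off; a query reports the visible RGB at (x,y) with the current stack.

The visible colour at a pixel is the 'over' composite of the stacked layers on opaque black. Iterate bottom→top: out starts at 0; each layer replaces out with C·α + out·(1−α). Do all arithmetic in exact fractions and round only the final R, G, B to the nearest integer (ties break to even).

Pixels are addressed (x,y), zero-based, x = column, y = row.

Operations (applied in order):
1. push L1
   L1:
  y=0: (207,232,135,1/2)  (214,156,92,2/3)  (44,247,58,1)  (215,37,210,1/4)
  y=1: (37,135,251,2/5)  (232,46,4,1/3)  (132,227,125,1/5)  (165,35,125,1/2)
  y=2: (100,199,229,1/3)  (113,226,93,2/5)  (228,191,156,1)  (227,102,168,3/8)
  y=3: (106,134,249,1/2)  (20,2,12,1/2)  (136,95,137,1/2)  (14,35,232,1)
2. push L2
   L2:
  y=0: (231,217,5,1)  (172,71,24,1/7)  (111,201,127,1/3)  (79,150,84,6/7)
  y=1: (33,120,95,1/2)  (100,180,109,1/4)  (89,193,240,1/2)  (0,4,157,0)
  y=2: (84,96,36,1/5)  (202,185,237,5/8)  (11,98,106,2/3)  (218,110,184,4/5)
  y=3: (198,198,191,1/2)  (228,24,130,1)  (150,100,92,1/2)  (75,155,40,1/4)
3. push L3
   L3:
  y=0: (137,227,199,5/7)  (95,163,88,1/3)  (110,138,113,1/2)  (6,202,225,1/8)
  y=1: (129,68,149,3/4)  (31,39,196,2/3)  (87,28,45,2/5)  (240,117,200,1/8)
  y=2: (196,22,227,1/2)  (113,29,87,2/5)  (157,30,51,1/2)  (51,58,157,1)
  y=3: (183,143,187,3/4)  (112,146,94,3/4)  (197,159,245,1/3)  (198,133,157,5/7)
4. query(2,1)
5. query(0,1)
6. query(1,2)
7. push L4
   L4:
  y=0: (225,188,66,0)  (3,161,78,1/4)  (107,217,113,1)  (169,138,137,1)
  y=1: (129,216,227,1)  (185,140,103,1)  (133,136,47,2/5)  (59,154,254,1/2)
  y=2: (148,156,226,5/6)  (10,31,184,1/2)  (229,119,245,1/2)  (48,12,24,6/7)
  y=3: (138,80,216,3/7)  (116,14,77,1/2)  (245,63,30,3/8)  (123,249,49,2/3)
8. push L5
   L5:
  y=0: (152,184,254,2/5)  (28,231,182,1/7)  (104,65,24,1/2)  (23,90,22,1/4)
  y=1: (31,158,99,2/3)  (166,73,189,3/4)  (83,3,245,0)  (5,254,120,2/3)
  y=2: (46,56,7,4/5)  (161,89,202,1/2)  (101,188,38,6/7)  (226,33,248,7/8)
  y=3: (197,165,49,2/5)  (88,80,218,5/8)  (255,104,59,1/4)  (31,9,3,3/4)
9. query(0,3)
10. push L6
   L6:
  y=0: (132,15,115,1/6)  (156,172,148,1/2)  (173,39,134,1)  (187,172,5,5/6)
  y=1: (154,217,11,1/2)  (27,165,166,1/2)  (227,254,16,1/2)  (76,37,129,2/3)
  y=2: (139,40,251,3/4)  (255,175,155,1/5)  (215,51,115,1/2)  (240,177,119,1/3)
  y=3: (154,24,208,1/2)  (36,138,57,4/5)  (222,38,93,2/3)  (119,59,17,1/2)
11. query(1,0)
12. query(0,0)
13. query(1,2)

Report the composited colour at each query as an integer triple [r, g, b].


at x=2,y=1 over L1,L2,L3:
+L1 (α=1/5) → [132/5, 227/5, 25]
+L2 (α=1/2) → [577/10, 596/5, 265/2]
+L3 (α=2/5) → [3471/50, 2068/25, 195/2]
→ [69, 83, 98]

at x=0,y=1 over L1,L2,L3:
after L1 α=2/5: [74/5, 54, 502/5]
after L2 α=1/2: [239/10, 87, 977/10]
after L3 α=3/4: [4109/40, 291/4, 5447/40]
= [103, 73, 136]

at x=1,y=2 over L1,L2,L3:
after L1 α=2/5: [226/5, 452/5, 186/5]
after L2 α=5/8: [716/5, 5981/40, 6483/40]
after L3 α=2/5: [3278/25, 20263/200, 26409/200]
rounded: [131, 101, 132]

at x=0,y=3 over L1,L2,L3,L4,L5:
L1 α=1/2: [53, 67, 249/2]
L2 α=1/2: [251/2, 265/2, 631/4]
L3 α=3/4: [1349/8, 1123/8, 2875/16]
L4 α=3/7: [311/2, 229/2, 781/4]
L5 α=2/5: [1721/10, 1347/10, 547/4]
= [172, 135, 137]

query (1,0) [L1,L2,L3,L4,L5,L6] — begin 0,0,0
after L1 α=2/3: [428/3, 104, 184/3]
after L2 α=1/7: [1028/7, 695/7, 56]
after L3 α=1/3: [907/7, 2531/21, 200/3]
after L4 α=1/4: [1371/14, 1829/14, 139/2]
after L5 α=1/7: [4309/49, 7104/49, 599/7]
after L6 α=1/2: [11953/98, 7766/49, 1635/14]
rounded: [122, 158, 117]

at x=0,y=0 over L1,L2,L3,L4,L5,L6:
L1 α=1/2: [207/2, 116, 135/2]
L2 α=1: [231, 217, 5]
L3 α=5/7: [1147/7, 1569/7, 1005/7]
L4 α=0: [1147/7, 1569/7, 1005/7]
L5 α=2/5: [5569/35, 7283/35, 6571/35]
L6 α=1/6: [6493/42, 3694/21, 3688/21]
rounded: [155, 176, 176]

(1,2) stack=L1,L2,L3,L4,L5,L6; from [0,0,0]:
+L1 (α=2/5) → [226/5, 452/5, 186/5]
+L2 (α=5/8) → [716/5, 5981/40, 6483/40]
+L3 (α=2/5) → [3278/25, 20263/200, 26409/200]
+L4 (α=1/2) → [1764/25, 26463/400, 63209/400]
+L5 (α=1/2) → [5789/50, 62063/800, 144009/800]
+L6 (α=1/5) → [17953/125, 97063/1000, 175009/1000]
→ [144, 97, 175]


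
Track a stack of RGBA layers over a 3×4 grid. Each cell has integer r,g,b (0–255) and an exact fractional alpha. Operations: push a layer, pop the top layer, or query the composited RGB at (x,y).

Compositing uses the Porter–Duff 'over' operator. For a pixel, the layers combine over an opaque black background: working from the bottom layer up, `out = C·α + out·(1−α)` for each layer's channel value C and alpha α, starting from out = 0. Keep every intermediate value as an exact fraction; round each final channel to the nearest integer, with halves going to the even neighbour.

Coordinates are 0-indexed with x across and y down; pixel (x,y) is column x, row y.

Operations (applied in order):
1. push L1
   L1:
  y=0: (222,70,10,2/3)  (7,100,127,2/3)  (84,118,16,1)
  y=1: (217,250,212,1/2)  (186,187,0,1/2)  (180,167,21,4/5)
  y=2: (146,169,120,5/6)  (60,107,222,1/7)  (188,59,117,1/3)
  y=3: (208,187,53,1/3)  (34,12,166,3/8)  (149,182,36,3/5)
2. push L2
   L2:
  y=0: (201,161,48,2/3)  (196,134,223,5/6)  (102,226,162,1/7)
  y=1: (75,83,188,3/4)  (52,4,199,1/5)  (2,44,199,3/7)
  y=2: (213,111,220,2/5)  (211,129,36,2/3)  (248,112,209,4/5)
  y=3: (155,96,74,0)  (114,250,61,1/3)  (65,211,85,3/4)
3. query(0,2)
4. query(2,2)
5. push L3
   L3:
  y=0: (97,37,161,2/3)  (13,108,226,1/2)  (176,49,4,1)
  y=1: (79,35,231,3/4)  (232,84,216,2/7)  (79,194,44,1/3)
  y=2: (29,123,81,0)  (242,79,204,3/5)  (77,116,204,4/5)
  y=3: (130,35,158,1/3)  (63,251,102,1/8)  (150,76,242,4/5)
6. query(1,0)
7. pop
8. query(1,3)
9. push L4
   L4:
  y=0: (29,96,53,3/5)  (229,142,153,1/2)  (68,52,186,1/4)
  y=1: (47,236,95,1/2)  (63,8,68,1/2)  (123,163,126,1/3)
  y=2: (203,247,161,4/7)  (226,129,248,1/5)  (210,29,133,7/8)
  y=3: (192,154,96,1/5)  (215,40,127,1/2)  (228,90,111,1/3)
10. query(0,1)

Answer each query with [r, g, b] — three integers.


(0,2) stack=L1,L2; from [0,0,0]:
+L1 (α=5/6) → [365/3, 845/6, 100]
+L2 (α=2/5) → [791/5, 1289/10, 148]
→ [158, 129, 148]

at x=2,y=2 over L1,L2:
L1 α=1/3: [188/3, 59/3, 39]
L2 α=4/5: [3164/15, 1403/15, 175]
→ [211, 94, 175]

(1,0) stack=L1,L2,L3; from [0,0,0]:
+L1 (α=2/3) → [14/3, 200/3, 254/3]
+L2 (α=5/6) → [1477/9, 1105/9, 3599/18]
+L3 (α=1/2) → [797/9, 2077/18, 7667/36]
rounded: [89, 115, 213]

(1,3) stack=L1,L2; from [0,0,0]:
after L1 α=3/8: [51/4, 9/2, 249/4]
after L2 α=1/3: [93/2, 259/3, 371/6]
rounded: [46, 86, 62]

at x=0,y=1 over L1,L2,L4:
after L1 α=1/2: [217/2, 125, 106]
after L2 α=3/4: [667/8, 187/2, 335/2]
after L4 α=1/2: [1043/16, 659/4, 525/4]
rounded: [65, 165, 131]


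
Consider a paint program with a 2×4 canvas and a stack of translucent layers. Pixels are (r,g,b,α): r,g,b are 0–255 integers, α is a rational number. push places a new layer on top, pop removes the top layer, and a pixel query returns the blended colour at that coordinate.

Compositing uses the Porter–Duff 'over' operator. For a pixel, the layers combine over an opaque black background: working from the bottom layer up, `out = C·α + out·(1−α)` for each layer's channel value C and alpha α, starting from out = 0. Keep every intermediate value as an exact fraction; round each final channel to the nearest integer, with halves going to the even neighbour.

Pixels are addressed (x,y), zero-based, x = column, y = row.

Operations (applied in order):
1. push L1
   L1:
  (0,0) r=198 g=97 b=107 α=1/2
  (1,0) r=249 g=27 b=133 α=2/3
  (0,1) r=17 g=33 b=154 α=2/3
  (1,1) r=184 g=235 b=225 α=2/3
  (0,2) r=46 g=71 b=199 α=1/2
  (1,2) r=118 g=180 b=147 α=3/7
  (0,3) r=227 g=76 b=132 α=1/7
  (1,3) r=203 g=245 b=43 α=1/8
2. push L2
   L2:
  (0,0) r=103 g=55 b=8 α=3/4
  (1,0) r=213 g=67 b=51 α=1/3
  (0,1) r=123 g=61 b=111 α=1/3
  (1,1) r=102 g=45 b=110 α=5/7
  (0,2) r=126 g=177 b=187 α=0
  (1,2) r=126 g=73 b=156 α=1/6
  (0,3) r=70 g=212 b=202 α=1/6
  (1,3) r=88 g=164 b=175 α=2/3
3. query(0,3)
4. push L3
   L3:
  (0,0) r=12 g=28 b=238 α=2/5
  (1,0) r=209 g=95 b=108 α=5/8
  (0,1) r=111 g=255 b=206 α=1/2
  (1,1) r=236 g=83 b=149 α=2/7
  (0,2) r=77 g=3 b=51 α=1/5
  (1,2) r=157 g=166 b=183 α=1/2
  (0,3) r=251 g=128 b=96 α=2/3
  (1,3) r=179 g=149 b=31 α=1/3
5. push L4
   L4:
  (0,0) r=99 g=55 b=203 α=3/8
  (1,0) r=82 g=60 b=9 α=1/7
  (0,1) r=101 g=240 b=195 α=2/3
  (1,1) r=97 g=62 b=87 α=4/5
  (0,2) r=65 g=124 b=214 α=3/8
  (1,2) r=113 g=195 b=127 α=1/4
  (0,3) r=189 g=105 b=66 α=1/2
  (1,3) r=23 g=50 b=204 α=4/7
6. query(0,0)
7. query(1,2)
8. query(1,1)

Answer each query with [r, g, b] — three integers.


query (0,3) [L1,L2] — begin 0,0,0
after L1 α=1/7: [227/7, 76/7, 132/7]
after L2 α=1/6: [1625/42, 932/21, 1037/21]
= [39, 44, 49]

query (0,0) [L1,L2,L3,L4] — begin 0,0,0
L1 α=1/2: [99, 97/2, 107/2]
L2 α=3/4: [102, 427/8, 155/8]
L3 α=2/5: [66, 1729/40, 4273/40]
L4 α=3/8: [627/8, 3049/64, 9145/64]
rounded: [78, 48, 143]

query (1,2) [L1,L2,L3,L4] — begin 0,0,0
after L1 α=3/7: [354/7, 540/7, 63]
after L2 α=1/6: [442/7, 3211/42, 157/2]
after L3 α=1/2: [1541/14, 10183/84, 523/4]
after L4 α=1/4: [6205/56, 15643/112, 2077/16]
rounded: [111, 140, 130]

query (1,1) [L1,L2,L3,L4] — begin 0,0,0
+L1 (α=2/3) → [368/3, 470/3, 150]
+L2 (α=5/7) → [2266/21, 1615/21, 850/7]
+L3 (α=2/7) → [21242/147, 11561/147, 6336/49]
+L4 (α=4/5) → [78278/735, 48017/735, 23388/245]
= [107, 65, 95]


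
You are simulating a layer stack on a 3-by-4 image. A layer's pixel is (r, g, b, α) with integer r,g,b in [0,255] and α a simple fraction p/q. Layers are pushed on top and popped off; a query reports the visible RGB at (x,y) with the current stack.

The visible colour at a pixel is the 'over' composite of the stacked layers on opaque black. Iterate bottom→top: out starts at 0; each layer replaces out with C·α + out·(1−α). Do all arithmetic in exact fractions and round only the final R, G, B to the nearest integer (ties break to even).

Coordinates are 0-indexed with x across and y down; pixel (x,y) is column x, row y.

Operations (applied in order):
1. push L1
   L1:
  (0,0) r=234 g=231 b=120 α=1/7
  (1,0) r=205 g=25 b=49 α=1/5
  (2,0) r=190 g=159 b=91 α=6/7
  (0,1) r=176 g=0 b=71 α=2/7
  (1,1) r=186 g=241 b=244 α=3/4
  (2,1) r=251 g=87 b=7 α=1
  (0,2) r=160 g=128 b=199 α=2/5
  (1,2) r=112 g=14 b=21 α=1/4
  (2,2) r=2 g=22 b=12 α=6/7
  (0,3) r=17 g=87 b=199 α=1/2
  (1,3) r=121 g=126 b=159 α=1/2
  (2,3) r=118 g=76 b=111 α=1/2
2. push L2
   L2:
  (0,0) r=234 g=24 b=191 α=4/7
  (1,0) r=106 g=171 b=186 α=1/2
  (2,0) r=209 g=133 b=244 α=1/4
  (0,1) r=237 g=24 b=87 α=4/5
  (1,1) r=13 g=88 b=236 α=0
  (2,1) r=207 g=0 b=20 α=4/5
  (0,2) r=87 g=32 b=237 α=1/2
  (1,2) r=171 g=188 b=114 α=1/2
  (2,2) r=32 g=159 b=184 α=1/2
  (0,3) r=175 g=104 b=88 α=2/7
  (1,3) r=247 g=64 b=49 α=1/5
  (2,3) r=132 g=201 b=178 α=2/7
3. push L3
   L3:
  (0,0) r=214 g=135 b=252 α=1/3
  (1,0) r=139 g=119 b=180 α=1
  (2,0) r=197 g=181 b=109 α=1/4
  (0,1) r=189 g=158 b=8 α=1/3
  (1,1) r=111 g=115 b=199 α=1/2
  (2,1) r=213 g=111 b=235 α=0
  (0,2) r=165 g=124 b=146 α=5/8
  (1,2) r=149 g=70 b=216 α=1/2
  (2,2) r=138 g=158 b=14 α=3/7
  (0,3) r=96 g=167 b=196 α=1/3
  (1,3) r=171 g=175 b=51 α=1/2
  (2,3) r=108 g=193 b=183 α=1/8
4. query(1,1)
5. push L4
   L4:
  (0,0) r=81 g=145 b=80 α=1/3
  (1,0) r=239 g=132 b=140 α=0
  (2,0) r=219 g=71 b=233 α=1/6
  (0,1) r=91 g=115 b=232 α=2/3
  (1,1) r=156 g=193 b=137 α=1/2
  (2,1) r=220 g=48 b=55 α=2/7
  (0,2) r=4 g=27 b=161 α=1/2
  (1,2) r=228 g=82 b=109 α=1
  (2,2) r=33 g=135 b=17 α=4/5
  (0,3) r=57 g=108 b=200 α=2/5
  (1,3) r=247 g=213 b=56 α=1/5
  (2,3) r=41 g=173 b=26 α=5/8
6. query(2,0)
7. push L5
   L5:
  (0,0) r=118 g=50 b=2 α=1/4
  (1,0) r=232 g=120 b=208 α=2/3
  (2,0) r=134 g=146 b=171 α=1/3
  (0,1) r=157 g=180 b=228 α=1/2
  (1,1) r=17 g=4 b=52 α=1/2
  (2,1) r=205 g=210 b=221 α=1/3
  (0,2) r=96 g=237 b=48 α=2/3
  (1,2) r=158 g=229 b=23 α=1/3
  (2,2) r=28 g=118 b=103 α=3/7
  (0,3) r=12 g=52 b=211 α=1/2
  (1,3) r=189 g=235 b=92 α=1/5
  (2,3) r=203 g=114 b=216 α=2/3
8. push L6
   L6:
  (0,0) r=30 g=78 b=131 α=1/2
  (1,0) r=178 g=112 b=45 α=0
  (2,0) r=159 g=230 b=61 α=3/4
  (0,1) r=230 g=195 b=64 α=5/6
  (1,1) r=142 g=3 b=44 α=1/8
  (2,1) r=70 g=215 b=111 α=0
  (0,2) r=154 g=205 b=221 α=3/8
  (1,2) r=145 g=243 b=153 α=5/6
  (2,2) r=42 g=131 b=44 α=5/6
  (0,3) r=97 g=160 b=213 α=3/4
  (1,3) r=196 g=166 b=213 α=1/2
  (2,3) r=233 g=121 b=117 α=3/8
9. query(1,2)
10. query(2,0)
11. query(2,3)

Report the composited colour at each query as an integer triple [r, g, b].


(1,1) stack=L1,L2,L3; from [0,0,0]:
after L1 α=3/4: [279/2, 723/4, 183]
after L2 α=0: [279/2, 723/4, 183]
after L3 α=1/2: [501/4, 1183/8, 191]
→ [125, 148, 191]

query (2,0) [L1,L2,L3,L4] — begin 0,0,0
after L1 α=6/7: [1140/7, 954/7, 78]
after L2 α=1/4: [4883/28, 3793/28, 239/2]
after L3 α=1/4: [20165/112, 16447/112, 935/8]
after L4 α=1/6: [125353/672, 90187/672, 6539/48]
rounded: [187, 134, 136]

(1,2) stack=L1,L2,L3,L4,L5,L6; from [0,0,0]:
L1 α=1/4: [28, 7/2, 21/4]
L2 α=1/2: [199/2, 383/4, 477/8]
L3 α=1/2: [497/4, 663/8, 2205/16]
L4 α=1: [228, 82, 109]
L5 α=1/3: [614/3, 131, 241/3]
L6 α=5/6: [2789/18, 673/3, 1268/9]
→ [155, 224, 141]

at x=2,y=0 over L1,L2,L3,L4,L5,L6:
L1 α=6/7: [1140/7, 954/7, 78]
L2 α=1/4: [4883/28, 3793/28, 239/2]
L3 α=1/4: [20165/112, 16447/112, 935/8]
L4 α=1/6: [125353/672, 90187/672, 6539/48]
L5 α=1/3: [170377/1008, 139243/1008, 10643/72]
L6 α=3/4: [651193/4032, 834763/4032, 23819/288]
rounded: [162, 207, 83]

query (2,3) [L1,L2,L3,L4,L5,L6] — begin 0,0,0
after L1 α=1/2: [59, 38, 111/2]
after L2 α=2/7: [559/7, 592/7, 181/2]
after L3 α=1/8: [667/8, 785/8, 1633/16]
after L4 α=5/8: [3641/64, 9275/64, 6979/128]
after L5 α=2/3: [9875/64, 23867/192, 62275/384]
after L6 α=3/8: [94111/512, 189031/1536, 446159/3072]
→ [184, 123, 145]


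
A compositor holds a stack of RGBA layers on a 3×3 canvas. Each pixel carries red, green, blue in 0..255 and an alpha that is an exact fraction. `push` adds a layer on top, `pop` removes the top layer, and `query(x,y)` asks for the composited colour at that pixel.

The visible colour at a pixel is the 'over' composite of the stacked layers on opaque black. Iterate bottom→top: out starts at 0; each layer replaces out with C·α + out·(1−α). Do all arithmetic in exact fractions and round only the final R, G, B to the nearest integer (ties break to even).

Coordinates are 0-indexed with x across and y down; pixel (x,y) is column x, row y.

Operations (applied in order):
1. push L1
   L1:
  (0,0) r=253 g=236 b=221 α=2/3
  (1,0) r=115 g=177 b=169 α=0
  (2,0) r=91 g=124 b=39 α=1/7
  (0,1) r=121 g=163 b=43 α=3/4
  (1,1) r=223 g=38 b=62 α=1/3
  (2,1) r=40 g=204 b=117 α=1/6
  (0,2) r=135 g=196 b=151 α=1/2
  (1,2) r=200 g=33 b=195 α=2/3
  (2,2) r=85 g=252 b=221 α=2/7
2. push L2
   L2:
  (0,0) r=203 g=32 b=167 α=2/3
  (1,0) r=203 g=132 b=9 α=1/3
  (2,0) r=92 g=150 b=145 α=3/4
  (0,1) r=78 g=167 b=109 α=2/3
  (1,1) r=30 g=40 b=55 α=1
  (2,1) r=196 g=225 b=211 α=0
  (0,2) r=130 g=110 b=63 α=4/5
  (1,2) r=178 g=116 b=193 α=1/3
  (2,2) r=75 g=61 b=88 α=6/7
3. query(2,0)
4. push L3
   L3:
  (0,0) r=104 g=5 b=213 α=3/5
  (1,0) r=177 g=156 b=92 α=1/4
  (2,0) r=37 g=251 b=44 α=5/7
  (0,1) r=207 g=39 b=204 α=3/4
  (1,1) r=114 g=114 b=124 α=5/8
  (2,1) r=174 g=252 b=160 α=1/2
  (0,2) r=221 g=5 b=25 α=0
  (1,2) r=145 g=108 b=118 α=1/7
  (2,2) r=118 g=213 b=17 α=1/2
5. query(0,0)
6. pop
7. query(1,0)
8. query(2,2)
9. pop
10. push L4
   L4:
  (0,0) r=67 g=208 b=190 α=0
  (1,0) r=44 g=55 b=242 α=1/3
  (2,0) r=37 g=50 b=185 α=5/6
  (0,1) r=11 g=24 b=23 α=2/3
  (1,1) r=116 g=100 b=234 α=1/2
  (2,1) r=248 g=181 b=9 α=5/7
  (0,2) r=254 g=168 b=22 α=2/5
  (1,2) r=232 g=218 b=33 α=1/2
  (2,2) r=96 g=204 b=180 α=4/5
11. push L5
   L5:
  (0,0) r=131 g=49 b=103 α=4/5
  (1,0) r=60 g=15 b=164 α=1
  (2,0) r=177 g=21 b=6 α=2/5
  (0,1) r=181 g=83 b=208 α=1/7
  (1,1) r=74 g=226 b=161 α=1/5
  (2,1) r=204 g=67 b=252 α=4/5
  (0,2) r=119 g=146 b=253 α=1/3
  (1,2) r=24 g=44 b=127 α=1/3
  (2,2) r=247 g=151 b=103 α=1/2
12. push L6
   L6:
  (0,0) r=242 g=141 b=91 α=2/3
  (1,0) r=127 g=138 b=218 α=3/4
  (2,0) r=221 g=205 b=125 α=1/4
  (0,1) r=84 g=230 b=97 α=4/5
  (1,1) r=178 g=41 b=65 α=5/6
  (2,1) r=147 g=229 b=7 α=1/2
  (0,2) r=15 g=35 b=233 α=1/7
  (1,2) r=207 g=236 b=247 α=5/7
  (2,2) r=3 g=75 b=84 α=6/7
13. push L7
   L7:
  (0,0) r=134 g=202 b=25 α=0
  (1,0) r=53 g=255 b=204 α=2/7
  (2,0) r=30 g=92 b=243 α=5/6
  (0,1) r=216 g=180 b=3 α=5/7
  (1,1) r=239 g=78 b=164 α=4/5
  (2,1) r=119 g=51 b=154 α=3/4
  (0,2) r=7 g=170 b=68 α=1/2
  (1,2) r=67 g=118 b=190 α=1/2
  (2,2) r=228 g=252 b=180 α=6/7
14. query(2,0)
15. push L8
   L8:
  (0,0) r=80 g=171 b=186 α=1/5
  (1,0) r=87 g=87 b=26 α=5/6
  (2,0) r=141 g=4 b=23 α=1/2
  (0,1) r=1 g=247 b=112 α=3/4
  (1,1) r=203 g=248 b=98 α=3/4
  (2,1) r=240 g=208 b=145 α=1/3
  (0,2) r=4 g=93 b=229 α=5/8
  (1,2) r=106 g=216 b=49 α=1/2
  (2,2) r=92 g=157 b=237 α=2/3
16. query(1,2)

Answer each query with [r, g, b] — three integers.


(2,0) stack=L1,L2; from [0,0,0]:
+L1 (α=1/7) → [13, 124/7, 39/7]
+L2 (α=3/4) → [289/4, 1637/14, 771/7]
= [72, 117, 110]

at x=0,y=0 over L1,L2,L3:
L1 α=2/3: [506/3, 472/3, 442/3]
L2 α=2/3: [1724/9, 664/9, 1444/9]
L3 α=3/5: [6256/45, 1463/45, 8639/45]
→ [139, 33, 192]

at x=1,y=0 over L1,L2:
after L1 α=0: [0, 0, 0]
after L2 α=1/3: [203/3, 44, 3]
→ [68, 44, 3]

at x=2,y=2 over L1,L2:
+L1 (α=2/7) → [170/7, 72, 442/7]
+L2 (α=6/7) → [3320/49, 438/7, 4138/49]
rounded: [68, 63, 84]

(2,0) stack=L1,L4,L5,L6,L7; from [0,0,0]:
+L1 (α=1/7) → [13, 124/7, 39/7]
+L4 (α=5/6) → [33, 937/21, 3257/21]
+L5 (α=2/5) → [453/5, 1231/35, 3341/35]
+L6 (α=1/4) → [616/5, 2717/35, 7199/70]
+L7 (α=5/6) → [683/15, 18817/210, 92249/420]
= [46, 90, 220]

(1,2) stack=L1,L4,L5,L6,L7,L8; from [0,0,0]:
after L1 α=2/3: [400/3, 22, 130]
after L4 α=1/2: [548/3, 120, 163/2]
after L5 α=1/3: [1168/9, 284/3, 290/3]
after L6 α=5/7: [11651/63, 4108/21, 4285/21]
after L7 α=1/2: [7936/63, 3293/21, 8275/42]
after L8 α=1/2: [7307/63, 7829/42, 10333/84]
= [116, 186, 123]


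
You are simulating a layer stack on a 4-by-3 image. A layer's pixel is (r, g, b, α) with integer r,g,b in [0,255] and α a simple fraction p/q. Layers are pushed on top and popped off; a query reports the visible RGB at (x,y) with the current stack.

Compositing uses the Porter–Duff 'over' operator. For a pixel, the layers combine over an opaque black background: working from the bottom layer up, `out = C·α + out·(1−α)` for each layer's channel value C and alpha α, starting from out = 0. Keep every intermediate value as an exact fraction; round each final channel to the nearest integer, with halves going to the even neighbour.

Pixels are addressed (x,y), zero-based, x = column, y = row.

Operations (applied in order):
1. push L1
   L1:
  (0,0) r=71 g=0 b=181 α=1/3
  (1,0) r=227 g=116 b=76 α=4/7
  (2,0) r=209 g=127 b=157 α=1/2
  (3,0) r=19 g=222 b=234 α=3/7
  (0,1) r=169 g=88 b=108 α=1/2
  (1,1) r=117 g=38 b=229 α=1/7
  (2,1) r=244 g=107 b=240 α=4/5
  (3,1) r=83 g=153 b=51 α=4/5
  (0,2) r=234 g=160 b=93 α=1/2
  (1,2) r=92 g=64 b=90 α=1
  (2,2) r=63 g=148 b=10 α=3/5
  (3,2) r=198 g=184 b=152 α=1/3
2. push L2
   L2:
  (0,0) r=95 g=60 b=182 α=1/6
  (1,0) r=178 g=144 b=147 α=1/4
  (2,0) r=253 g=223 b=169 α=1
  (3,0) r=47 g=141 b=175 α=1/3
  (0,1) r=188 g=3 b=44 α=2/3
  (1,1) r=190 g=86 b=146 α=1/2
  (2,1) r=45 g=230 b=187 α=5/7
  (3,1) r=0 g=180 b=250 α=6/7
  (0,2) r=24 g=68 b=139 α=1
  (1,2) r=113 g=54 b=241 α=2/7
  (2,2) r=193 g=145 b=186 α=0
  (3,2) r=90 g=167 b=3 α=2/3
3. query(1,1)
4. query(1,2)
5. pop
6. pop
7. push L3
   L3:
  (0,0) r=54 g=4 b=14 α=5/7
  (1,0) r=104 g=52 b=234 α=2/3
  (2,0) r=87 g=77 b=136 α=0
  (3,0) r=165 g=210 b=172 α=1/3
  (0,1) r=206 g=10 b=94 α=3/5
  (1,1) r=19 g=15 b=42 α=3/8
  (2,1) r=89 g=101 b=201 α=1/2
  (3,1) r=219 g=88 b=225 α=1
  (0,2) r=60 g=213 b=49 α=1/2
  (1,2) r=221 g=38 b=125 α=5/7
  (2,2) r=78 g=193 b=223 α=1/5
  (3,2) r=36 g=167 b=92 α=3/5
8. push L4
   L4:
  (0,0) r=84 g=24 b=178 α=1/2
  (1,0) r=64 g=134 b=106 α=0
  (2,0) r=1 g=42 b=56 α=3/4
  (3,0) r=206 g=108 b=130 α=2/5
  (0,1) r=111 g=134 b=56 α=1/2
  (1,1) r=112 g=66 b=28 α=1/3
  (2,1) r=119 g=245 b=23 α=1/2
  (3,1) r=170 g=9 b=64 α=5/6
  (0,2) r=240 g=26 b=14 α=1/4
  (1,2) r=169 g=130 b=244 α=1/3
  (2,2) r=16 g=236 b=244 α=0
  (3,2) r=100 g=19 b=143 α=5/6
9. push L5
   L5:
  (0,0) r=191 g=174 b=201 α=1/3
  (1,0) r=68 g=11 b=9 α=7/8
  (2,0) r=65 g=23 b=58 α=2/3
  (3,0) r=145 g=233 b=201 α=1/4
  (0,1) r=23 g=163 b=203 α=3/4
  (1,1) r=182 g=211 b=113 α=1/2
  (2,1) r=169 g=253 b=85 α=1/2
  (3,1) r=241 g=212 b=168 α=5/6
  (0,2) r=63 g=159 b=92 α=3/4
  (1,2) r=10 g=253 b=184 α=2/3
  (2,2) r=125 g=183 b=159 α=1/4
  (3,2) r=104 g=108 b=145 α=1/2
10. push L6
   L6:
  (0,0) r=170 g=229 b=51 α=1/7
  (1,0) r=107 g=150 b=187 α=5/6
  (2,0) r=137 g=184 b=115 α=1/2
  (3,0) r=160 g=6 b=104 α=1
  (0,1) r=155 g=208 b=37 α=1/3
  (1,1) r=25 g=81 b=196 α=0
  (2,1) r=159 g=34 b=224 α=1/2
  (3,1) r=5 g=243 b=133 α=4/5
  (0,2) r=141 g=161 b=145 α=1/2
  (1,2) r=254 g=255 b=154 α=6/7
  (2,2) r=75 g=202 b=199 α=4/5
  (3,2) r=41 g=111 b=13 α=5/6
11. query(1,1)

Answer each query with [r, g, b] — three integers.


(1,1) stack=L1,L2; from [0,0,0]:
L1 α=1/7: [117/7, 38/7, 229/7]
L2 α=1/2: [1447/14, 320/7, 1251/14]
rounded: [103, 46, 89]

at x=1,y=2 over L1,L2:
L1 α=1: [92, 64, 90]
L2 α=2/7: [98, 428/7, 932/7]
= [98, 61, 133]

query (1,1) [L3,L4,L5,L6] — begin 0,0,0
+L3 (α=3/8) → [57/8, 45/8, 63/4]
+L4 (α=1/3) → [505/12, 103/4, 119/6]
+L5 (α=1/2) → [2689/24, 947/8, 797/12]
+L6 (α=0) → [2689/24, 947/8, 797/12]
= [112, 118, 66]
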